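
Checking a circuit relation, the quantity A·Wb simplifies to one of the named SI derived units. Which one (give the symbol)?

Wb = kg·m²·s⁻²·A⁻¹.
Combining: A·Wb = A · (kg·m²·s⁻²·A⁻¹) = kg·m²·s⁻².
kg·m²·s⁻² is the base-SI form of the joule.

J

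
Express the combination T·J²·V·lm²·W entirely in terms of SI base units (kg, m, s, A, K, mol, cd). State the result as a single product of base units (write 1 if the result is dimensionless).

T = Wb/m² (flux density = flux per area),
    = kg·s⁻²·A⁻¹.
J = N·m (work = force × distance),
    = kg·m²·s⁻².
So J² = kg²·m⁴·s⁻⁴.
V = W/A (potential = power per current),
    = kg·m²·s⁻³·A⁻¹.
lm = cd·sr = cd (luminous flux; sr is dimensionless).
So lm² = cd².
W = J/s (power = energy per time),
    = kg·m²·s⁻³.
Combining: T·J²·V·lm²·W = (kg·s⁻²·A⁻¹) · (kg²·m⁴·s⁻⁴) · (kg·m²·s⁻³·A⁻¹) · cd² · (kg·m²·s⁻³) = kg⁵·m⁸·s⁻¹²·A⁻²·cd².

kg⁵·m⁸·s⁻¹²·A⁻²·cd²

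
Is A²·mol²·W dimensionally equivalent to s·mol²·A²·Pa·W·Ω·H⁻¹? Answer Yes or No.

Left side:
  W = J/s (power = energy per time),
      = kg·m²·s⁻³.
  Combining: A²·mol²·W = A² · mol² · (kg·m²·s⁻³) = kg·m²·s⁻³·A²·mol².
Right side:
  Pa = N/m² (pressure = force per area),
      = kg·m⁻¹·s⁻².
  W = J/s (power = energy per time),
      = kg·m²·s⁻³.
  Ω = V/A (resistance = voltage per current),
      = kg·m²·s⁻³·A⁻².
  H = Wb/A (inductance = flux per current),
      = kg·m²·s⁻²·A⁻².
  So H⁻¹ = kg⁻¹·m⁻²·s²·A².
  Combining: s·mol²·A²·Pa·W·Ω·H⁻¹ = s · mol² · A² · (kg·m⁻¹·s⁻²) · (kg·m²·s⁻³) · (kg·m²·s⁻³·A⁻²) · (kg⁻¹·m⁻²·s²·A²) = kg²·m·s⁻⁵·A²·mol².
Left is kg·m²·s⁻³·A²·mol²; right is kg²·m·s⁻⁵·A²·mol² — different.

No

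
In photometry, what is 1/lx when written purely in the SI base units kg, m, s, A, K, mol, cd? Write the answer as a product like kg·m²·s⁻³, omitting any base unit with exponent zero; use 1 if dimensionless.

m²·cd⁻¹

lx = lm/m² (illuminance = luminous flux per area),
    = m⁻²·cd.
So lx⁻¹ = m²·cd⁻¹.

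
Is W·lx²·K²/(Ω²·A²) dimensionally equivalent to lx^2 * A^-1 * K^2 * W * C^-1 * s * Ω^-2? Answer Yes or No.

Left side:
  W = kg·m²·s⁻³.
  Ω = kg·m²·s⁻³·A⁻².
  So Ω⁻² = kg⁻²·m⁻⁴·s⁶·A⁴.
  lx = m⁻²·cd.
  So lx² = m⁻⁴·cd².
  Combining: W·Ω⁻²·lx²·A⁻²·K² = (kg·m²·s⁻³) · (kg⁻²·m⁻⁴·s⁶·A⁴) · (m⁻⁴·cd²) · A⁻² · K² = kg⁻¹·m⁻⁶·s³·A²·K²·cd².
Right side:
  lx = m⁻²·cd.
  So lx² = m⁻⁴·cd².
  W = kg·m²·s⁻³.
  C = s·A.
  So C⁻¹ = s⁻¹·A⁻¹.
  Ω = kg·m²·s⁻³·A⁻².
  So Ω⁻² = kg⁻²·m⁻⁴·s⁶·A⁴.
  Combining: lx²·A⁻¹·K²·W·C⁻¹·s·Ω⁻² = (m⁻⁴·cd²) · A⁻¹ · K² · (kg·m²·s⁻³) · (s⁻¹·A⁻¹) · s · (kg⁻²·m⁻⁴·s⁶·A⁴) = kg⁻¹·m⁻⁶·s³·A²·K²·cd².
Both reduce to kg⁻¹·m⁻⁶·s³·A²·K²·cd².

Yes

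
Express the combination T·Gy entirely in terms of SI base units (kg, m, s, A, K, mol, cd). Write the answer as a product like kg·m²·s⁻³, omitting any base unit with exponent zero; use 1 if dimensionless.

kg·m²·s⁻⁴·A⁻¹

T = Wb/m² (flux density = flux per area),
    = kg·s⁻²·A⁻¹.
Gy = J/kg (absorbed dose = energy per mass),
    = m²·s⁻².
Combining: T·Gy = (kg·s⁻²·A⁻¹) · (m²·s⁻²) = kg·m²·s⁻⁴·A⁻¹.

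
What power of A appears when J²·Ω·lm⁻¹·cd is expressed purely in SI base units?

-2

J = N·m (work = force × distance),
    = kg·m²·s⁻².
So J² = kg²·m⁴·s⁻⁴.
Ω = V/A (resistance = voltage per current),
    = kg·m²·s⁻³·A⁻².
lm = cd·sr = cd (luminous flux; sr is dimensionless).
So lm⁻¹ = cd⁻¹.
Combining: J²·Ω·lm⁻¹·cd = (kg²·m⁴·s⁻⁴) · (kg·m²·s⁻³·A⁻²) · cd⁻¹ · cd = kg³·m⁶·s⁻⁷·A⁻².
The exponent of A is -2.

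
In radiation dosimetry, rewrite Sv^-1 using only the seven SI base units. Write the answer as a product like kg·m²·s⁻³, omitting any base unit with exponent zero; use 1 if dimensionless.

Sv = m²·s⁻².
So Sv⁻¹ = m⁻²·s².

m⁻²·s²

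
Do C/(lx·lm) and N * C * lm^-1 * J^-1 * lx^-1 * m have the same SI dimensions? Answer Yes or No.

Left side:
  C = A·s = s·A (charge = current × time).
  lx = lm/m² (illuminance = luminous flux per area),
      = m⁻²·cd.
  So lx⁻¹ = m²·cd⁻¹.
  lm = cd·sr = cd (luminous flux; sr is dimensionless).
  So lm⁻¹ = cd⁻¹.
  Combining: C·lx⁻¹·lm⁻¹ = (s·A) · (m²·cd⁻¹) · cd⁻¹ = m²·s·A·cd⁻².
Right side:
  N = kg·m/s² = kg·m·s⁻² (force = mass × acceleration).
  C = A·s = s·A (charge = current × time).
  lm = cd·sr = cd (luminous flux; sr is dimensionless).
  So lm⁻¹ = cd⁻¹.
  J = N·m (work = force × distance),
      = kg·m²·s⁻².
  So J⁻¹ = kg⁻¹·m⁻²·s².
  lx = lm/m² (illuminance = luminous flux per area),
      = m⁻²·cd.
  So lx⁻¹ = m²·cd⁻¹.
  Combining: N·C·lm⁻¹·J⁻¹·lx⁻¹·m = (kg·m·s⁻²) · (s·A) · cd⁻¹ · (kg⁻¹·m⁻²·s²) · (m²·cd⁻¹) · m = m²·s·A·cd⁻².
Both reduce to m²·s·A·cd⁻².

Yes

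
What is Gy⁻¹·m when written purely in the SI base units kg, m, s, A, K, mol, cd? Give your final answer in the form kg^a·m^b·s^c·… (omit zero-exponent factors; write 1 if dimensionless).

m⁻¹·s²

Gy = J/kg (absorbed dose = energy per mass),
    = m²·s⁻².
So Gy⁻¹ = m⁻²·s².
Combining: Gy⁻¹·m = (m⁻²·s²) · m = m⁻¹·s².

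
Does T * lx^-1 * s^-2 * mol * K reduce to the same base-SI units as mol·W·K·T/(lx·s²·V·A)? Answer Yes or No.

Left side:
  T = kg·s⁻²·A⁻¹.
  lx = m⁻²·cd.
  So lx⁻¹ = m²·cd⁻¹.
  Combining: T·lx⁻¹·s⁻²·mol·K = (kg·s⁻²·A⁻¹) · (m²·cd⁻¹) · s⁻² · mol · K = kg·m²·s⁻⁴·A⁻¹·K·mol·cd⁻¹.
Right side:
  lx = lm/m² (illuminance = luminous flux per area),
      = m⁻²·cd.
  So lx⁻¹ = m²·cd⁻¹.
  W = J/s (power = energy per time),
      = kg·m²·s⁻³.
  V = W/A (potential = power per current),
      = kg·m²·s⁻³·A⁻¹.
  So V⁻¹ = kg⁻¹·m⁻²·s³·A.
  T = Wb/m² (flux density = flux per area),
      = kg·s⁻²·A⁻¹.
  Combining: lx⁻¹·mol·W·s⁻²·K·V⁻¹·T·A⁻¹ = (m²·cd⁻¹) · mol · (kg·m²·s⁻³) · s⁻² · K · (kg⁻¹·m⁻²·s³·A) · (kg·s⁻²·A⁻¹) · A⁻¹ = kg·m²·s⁻⁴·A⁻¹·K·mol·cd⁻¹.
Both reduce to kg·m²·s⁻⁴·A⁻¹·K·mol·cd⁻¹.

Yes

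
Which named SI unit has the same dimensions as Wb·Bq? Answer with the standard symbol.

Wb = V·s (flux: a volt is a weber per second),
    = kg·m²·s⁻²·A⁻¹.
Bq = 1/s = s⁻¹ (activity is decays per second).
Combining: Wb·Bq = (kg·m²·s⁻²·A⁻¹) · s⁻¹ = kg·m²·s⁻³·A⁻¹.
kg·m²·s⁻³·A⁻¹ is the base-SI form of the volt.

V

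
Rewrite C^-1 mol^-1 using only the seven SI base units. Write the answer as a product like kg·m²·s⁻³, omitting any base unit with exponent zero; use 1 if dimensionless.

C = s·A.
So C⁻¹ = s⁻¹·A⁻¹.
Combining: C⁻¹·mol⁻¹ = (s⁻¹·A⁻¹) · mol⁻¹ = s⁻¹·A⁻¹·mol⁻¹.

s⁻¹·A⁻¹·mol⁻¹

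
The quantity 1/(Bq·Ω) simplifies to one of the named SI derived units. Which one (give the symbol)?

F

Bq = 1/s = s⁻¹ (activity is decays per second).
So Bq⁻¹ = s.
Ω = V/A (resistance = voltage per current),
    = kg·m²·s⁻³·A⁻².
So Ω⁻¹ = kg⁻¹·m⁻²·s³·A².
Combining: Bq⁻¹·Ω⁻¹ = s · (kg⁻¹·m⁻²·s³·A²) = kg⁻¹·m⁻²·s⁴·A².
kg⁻¹·m⁻²·s⁴·A² is the base-SI form of the farad.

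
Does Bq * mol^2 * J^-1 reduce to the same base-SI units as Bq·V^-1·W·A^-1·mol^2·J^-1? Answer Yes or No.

Left side:
  Bq = 1/s = s⁻¹ (activity is decays per second).
  J = N·m (work = force × distance),
      = kg·m²·s⁻².
  So J⁻¹ = kg⁻¹·m⁻²·s².
  Combining: Bq·mol²·J⁻¹ = s⁻¹ · mol² · (kg⁻¹·m⁻²·s²) = kg⁻¹·m⁻²·s·mol².
Right side:
  Bq = s⁻¹.
  V = kg·m²·s⁻³·A⁻¹.
  So V⁻¹ = kg⁻¹·m⁻²·s³·A.
  W = kg·m²·s⁻³.
  J = kg·m²·s⁻².
  So J⁻¹ = kg⁻¹·m⁻²·s².
  Combining: Bq·V⁻¹·W·A⁻¹·mol²·J⁻¹ = s⁻¹ · (kg⁻¹·m⁻²·s³·A) · (kg·m²·s⁻³) · A⁻¹ · mol² · (kg⁻¹·m⁻²·s²) = kg⁻¹·m⁻²·s·mol².
Both reduce to kg⁻¹·m⁻²·s·mol².

Yes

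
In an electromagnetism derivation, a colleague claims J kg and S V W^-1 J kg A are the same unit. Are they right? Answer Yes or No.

No

Left side:
  J = N·m (work = force × distance),
      = kg·m²·s⁻².
  Combining: J·kg = (kg·m²·s⁻²) · kg = kg²·m²·s⁻².
Right side:
  S = 1/Ω (conductance is reciprocal resistance),
      = kg⁻¹·m⁻²·s³·A².
  V = W/A (potential = power per current),
      = kg·m²·s⁻³·A⁻¹.
  W = J/s (power = energy per time),
      = kg·m²·s⁻³.
  So W⁻¹ = kg⁻¹·m⁻²·s³.
  J = N·m (work = force × distance),
      = kg·m²·s⁻².
  Combining: S·V·W⁻¹·J·kg·A = (kg⁻¹·m⁻²·s³·A²) · (kg·m²·s⁻³·A⁻¹) · (kg⁻¹·m⁻²·s³) · (kg·m²·s⁻²) · kg · A = kg·s·A².
Left is kg²·m²·s⁻²; right is kg·s·A² — different.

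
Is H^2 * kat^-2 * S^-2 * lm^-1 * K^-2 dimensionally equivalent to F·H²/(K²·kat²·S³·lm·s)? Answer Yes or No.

Yes

Left side:
  H = kg·m²·s⁻²·A⁻².
  So H² = kg²·m⁴·s⁻⁴·A⁻⁴.
  kat = s⁻¹·mol.
  So kat⁻² = s²·mol⁻².
  S = kg⁻¹·m⁻²·s³·A².
  So S⁻² = kg²·m⁴·s⁻⁶·A⁻⁴.
  lm = cd.
  So lm⁻¹ = cd⁻¹.
  Combining: H²·kat⁻²·S⁻²·lm⁻¹·K⁻² = (kg²·m⁴·s⁻⁴·A⁻⁴) · (s²·mol⁻²) · (kg²·m⁴·s⁻⁶·A⁻⁴) · cd⁻¹ · K⁻² = kg⁴·m⁸·s⁻⁸·A⁻⁸·K⁻²·mol⁻²·cd⁻¹.
Right side:
  kat = mol/s = s⁻¹·mol (catalytic activity).
  So kat⁻² = s²·mol⁻².
  S = 1/Ω (conductance is reciprocal resistance),
      = kg⁻¹·m⁻²·s³·A².
  So S⁻³ = kg³·m⁶·s⁻⁹·A⁻⁶.
  F = C/V (capacitance = charge per voltage),
      = A·s/(kg·m²·s⁻³·A⁻¹) (substituting C and V),
      = kg⁻¹·m⁻²·s⁴·A².
  H = Wb/A (inductance = flux per current),
      = kg·m²·s⁻²·A⁻².
  So H² = kg²·m⁴·s⁻⁴·A⁻⁴.
  lm = cd·sr = cd (luminous flux; sr is dimensionless).
  So lm⁻¹ = cd⁻¹.
  Combining: K⁻²·kat⁻²·S⁻³·F·H²·lm⁻¹·s⁻¹ = K⁻² · (s²·mol⁻²) · (kg³·m⁶·s⁻⁹·A⁻⁶) · (kg⁻¹·m⁻²·s⁴·A²) · (kg²·m⁴·s⁻⁴·A⁻⁴) · cd⁻¹ · s⁻¹ = kg⁴·m⁸·s⁻⁸·A⁻⁸·K⁻²·mol⁻²·cd⁻¹.
Both reduce to kg⁴·m⁸·s⁻⁸·A⁻⁸·K⁻²·mol⁻²·cd⁻¹.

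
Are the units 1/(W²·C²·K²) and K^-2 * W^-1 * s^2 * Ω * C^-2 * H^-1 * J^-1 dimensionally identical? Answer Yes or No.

Left side:
  W = kg·m²·s⁻³.
  So W⁻² = kg⁻²·m⁻⁴·s⁶.
  C = s·A.
  So C⁻² = s⁻²·A⁻².
  Combining: W⁻²·C⁻²·K⁻² = (kg⁻²·m⁻⁴·s⁶) · (s⁻²·A⁻²) · K⁻² = kg⁻²·m⁻⁴·s⁴·A⁻²·K⁻².
Right side:
  W = J/s (power = energy per time),
      = kg·m²·s⁻³.
  So W⁻¹ = kg⁻¹·m⁻²·s³.
  Ω = V/A (resistance = voltage per current),
      = kg·m²·s⁻³·A⁻².
  C = A·s = s·A (charge = current × time).
  So C⁻² = s⁻²·A⁻².
  H = Wb/A (inductance = flux per current),
      = kg·m²·s⁻²·A⁻².
  So H⁻¹ = kg⁻¹·m⁻²·s²·A².
  J = N·m (work = force × distance),
      = kg·m²·s⁻².
  So J⁻¹ = kg⁻¹·m⁻²·s².
  Combining: K⁻²·W⁻¹·s²·Ω·C⁻²·H⁻¹·J⁻¹ = K⁻² · (kg⁻¹·m⁻²·s³) · s² · (kg·m²·s⁻³·A⁻²) · (s⁻²·A⁻²) · (kg⁻¹·m⁻²·s²·A²) · (kg⁻¹·m⁻²·s²) = kg⁻²·m⁻⁴·s⁴·A⁻²·K⁻².
Both reduce to kg⁻²·m⁻⁴·s⁴·A⁻²·K⁻².

Yes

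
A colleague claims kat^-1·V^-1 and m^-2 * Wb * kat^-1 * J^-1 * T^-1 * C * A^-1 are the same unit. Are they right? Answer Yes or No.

Left side:
  kat = mol/s = s⁻¹·mol (catalytic activity).
  So kat⁻¹ = s·mol⁻¹.
  V = W/A (potential = power per current),
      = kg·m²·s⁻³·A⁻¹.
  So V⁻¹ = kg⁻¹·m⁻²·s³·A.
  Combining: kat⁻¹·V⁻¹ = (s·mol⁻¹) · (kg⁻¹·m⁻²·s³·A) = kg⁻¹·m⁻²·s⁴·A·mol⁻¹.
Right side:
  Wb = V·s (flux: a volt is a weber per second),
      = kg·m²·s⁻²·A⁻¹.
  kat = mol/s = s⁻¹·mol (catalytic activity).
  So kat⁻¹ = s·mol⁻¹.
  J = N·m (work = force × distance),
      = kg·m²·s⁻².
  So J⁻¹ = kg⁻¹·m⁻²·s².
  T = Wb/m² (flux density = flux per area),
      = kg·s⁻²·A⁻¹.
  So T⁻¹ = kg⁻¹·s²·A.
  C = A·s = s·A (charge = current × time).
  Combining: m⁻²·Wb·kat⁻¹·J⁻¹·T⁻¹·C·A⁻¹ = m⁻² · (kg·m²·s⁻²·A⁻¹) · (s·mol⁻¹) · (kg⁻¹·m⁻²·s²) · (kg⁻¹·s²·A) · (s·A) · A⁻¹ = kg⁻¹·m⁻²·s⁴·mol⁻¹.
Left is kg⁻¹·m⁻²·s⁴·A·mol⁻¹; right is kg⁻¹·m⁻²·s⁴·mol⁻¹ — different.

No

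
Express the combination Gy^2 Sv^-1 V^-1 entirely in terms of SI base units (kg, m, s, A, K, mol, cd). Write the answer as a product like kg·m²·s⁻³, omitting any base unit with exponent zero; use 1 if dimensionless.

Gy = J/kg (absorbed dose = energy per mass),
    = m²·s⁻².
So Gy² = m⁴·s⁻⁴.
Sv = J/kg (equivalent dose = energy per mass),
    = m²·s⁻².
So Sv⁻¹ = m⁻²·s².
V = W/A (potential = power per current),
    = kg·m²·s⁻³·A⁻¹.
So V⁻¹ = kg⁻¹·m⁻²·s³·A.
Combining: Gy²·Sv⁻¹·V⁻¹ = (m⁴·s⁻⁴) · (m⁻²·s²) · (kg⁻¹·m⁻²·s³·A) = kg⁻¹·s·A.

kg⁻¹·s·A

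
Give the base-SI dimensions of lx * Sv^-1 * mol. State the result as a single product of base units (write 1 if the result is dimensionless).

m⁻⁴·s²·mol·cd

lx = m⁻²·cd.
Sv = m²·s⁻².
So Sv⁻¹ = m⁻²·s².
Combining: lx·Sv⁻¹·mol = (m⁻²·cd) · (m⁻²·s²) · mol = m⁻⁴·s²·mol·cd.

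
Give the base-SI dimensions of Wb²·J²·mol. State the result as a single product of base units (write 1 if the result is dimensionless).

kg⁴·m⁸·s⁻⁸·A⁻²·mol

Wb = V·s (flux: a volt is a weber per second),
    = kg·m²·s⁻²·A⁻¹.
So Wb² = kg²·m⁴·s⁻⁴·A⁻².
J = N·m (work = force × distance),
    = kg·m²·s⁻².
So J² = kg²·m⁴·s⁻⁴.
Combining: Wb²·J²·mol = (kg²·m⁴·s⁻⁴·A⁻²) · (kg²·m⁴·s⁻⁴) · mol = kg⁴·m⁸·s⁻⁸·A⁻²·mol.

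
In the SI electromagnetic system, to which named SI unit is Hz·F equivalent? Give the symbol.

Hz = 1/s = s⁻¹ (frequency is cycles per second).
F = C/V (capacitance = charge per voltage),
    = A·s/(kg·m²·s⁻³·A⁻¹) (substituting C and V),
    = kg⁻¹·m⁻²·s⁴·A².
Combining: Hz·F = s⁻¹ · (kg⁻¹·m⁻²·s⁴·A²) = kg⁻¹·m⁻²·s³·A².
kg⁻¹·m⁻²·s³·A² is the base-SI form of the siemens.

S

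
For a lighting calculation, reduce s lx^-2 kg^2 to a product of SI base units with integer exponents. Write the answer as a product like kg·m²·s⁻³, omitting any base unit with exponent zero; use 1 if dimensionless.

lx = m⁻²·cd.
So lx⁻² = m⁴·cd⁻².
Combining: s·lx⁻²·kg² = s · (m⁴·cd⁻²) · kg² = kg²·m⁴·s·cd⁻².

kg²·m⁴·s·cd⁻²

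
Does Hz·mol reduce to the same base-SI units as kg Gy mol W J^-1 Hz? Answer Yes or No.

Left side:
  Hz = s⁻¹.
  Combining: Hz·mol = s⁻¹ · mol = s⁻¹·mol.
Right side:
  Gy = J/kg (absorbed dose = energy per mass),
      = m²·s⁻².
  W = J/s (power = energy per time),
      = kg·m²·s⁻³.
  J = N·m (work = force × distance),
      = kg·m²·s⁻².
  So J⁻¹ = kg⁻¹·m⁻²·s².
  Hz = 1/s = s⁻¹ (frequency is cycles per second).
  Combining: kg·Gy·mol·W·J⁻¹·Hz = kg · (m²·s⁻²) · mol · (kg·m²·s⁻³) · (kg⁻¹·m⁻²·s²) · s⁻¹ = kg·m²·s⁻⁴·mol.
Left is s⁻¹·mol; right is kg·m²·s⁻⁴·mol — different.

No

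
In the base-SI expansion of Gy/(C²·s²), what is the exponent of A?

Gy = J/kg (absorbed dose = energy per mass),
    = m²·s⁻².
C = A·s = s·A (charge = current × time).
So C⁻² = s⁻²·A⁻².
Combining: Gy·C⁻²·s⁻² = (m²·s⁻²) · (s⁻²·A⁻²) · s⁻² = m²·s⁻⁶·A⁻².
The exponent of A is -2.

-2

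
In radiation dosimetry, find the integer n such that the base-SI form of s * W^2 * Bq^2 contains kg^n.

2

W = J/s (power = energy per time),
    = kg·m²·s⁻³.
So W² = kg²·m⁴·s⁻⁶.
Bq = 1/s = s⁻¹ (activity is decays per second).
So Bq² = s⁻².
Combining: s·W²·Bq² = s · (kg²·m⁴·s⁻⁶) · s⁻² = kg²·m⁴·s⁻⁷.
The exponent of kg is 2.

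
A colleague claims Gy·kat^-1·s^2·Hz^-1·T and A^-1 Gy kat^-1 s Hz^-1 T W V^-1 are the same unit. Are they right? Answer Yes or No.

No

Left side:
  Gy = J/kg (absorbed dose = energy per mass),
      = m²·s⁻².
  kat = mol/s = s⁻¹·mol (catalytic activity).
  So kat⁻¹ = s·mol⁻¹.
  Hz = 1/s = s⁻¹ (frequency is cycles per second).
  So Hz⁻¹ = s.
  T = Wb/m² (flux density = flux per area),
      = kg·s⁻²·A⁻¹.
  Combining: Gy·kat⁻¹·s²·Hz⁻¹·T = (m²·s⁻²) · (s·mol⁻¹) · s² · s · (kg·s⁻²·A⁻¹) = kg·m²·A⁻¹·mol⁻¹.
Right side:
  Gy = m²·s⁻².
  kat = s⁻¹·mol.
  So kat⁻¹ = s·mol⁻¹.
  Hz = s⁻¹.
  So Hz⁻¹ = s.
  T = kg·s⁻²·A⁻¹.
  W = kg·m²·s⁻³.
  V = kg·m²·s⁻³·A⁻¹.
  So V⁻¹ = kg⁻¹·m⁻²·s³·A.
  Combining: A⁻¹·Gy·kat⁻¹·s·Hz⁻¹·T·W·V⁻¹ = A⁻¹ · (m²·s⁻²) · (s·mol⁻¹) · s · s · (kg·s⁻²·A⁻¹) · (kg·m²·s⁻³) · (kg⁻¹·m⁻²·s³·A) = kg·m²·s⁻¹·A⁻¹·mol⁻¹.
Left is kg·m²·A⁻¹·mol⁻¹; right is kg·m²·s⁻¹·A⁻¹·mol⁻¹ — different.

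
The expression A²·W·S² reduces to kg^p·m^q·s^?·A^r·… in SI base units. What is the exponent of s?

W = J/s (power = energy per time),
    = kg·m²·s⁻³.
S = 1/Ω (conductance is reciprocal resistance),
    = kg⁻¹·m⁻²·s³·A².
So S² = kg⁻²·m⁻⁴·s⁶·A⁴.
Combining: A²·W·S² = A² · (kg·m²·s⁻³) · (kg⁻²·m⁻⁴·s⁶·A⁴) = kg⁻¹·m⁻²·s³·A⁶.
The exponent of s is 3.

3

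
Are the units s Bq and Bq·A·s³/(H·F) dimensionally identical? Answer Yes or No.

Left side:
  Bq = s⁻¹.
  Combining: s·Bq = s · s⁻¹ = 1.
Right side:
  H = kg·m²·s⁻²·A⁻².
  So H⁻¹ = kg⁻¹·m⁻²·s²·A².
  Bq = s⁻¹.
  F = kg⁻¹·m⁻²·s⁴·A².
  So F⁻¹ = kg·m²·s⁻⁴·A⁻².
  Combining: H⁻¹·Bq·F⁻¹·A·s³ = (kg⁻¹·m⁻²·s²·A²) · s⁻¹ · (kg·m²·s⁻⁴·A⁻²) · A · s³ = A.
Left is 1; right is A — different.

No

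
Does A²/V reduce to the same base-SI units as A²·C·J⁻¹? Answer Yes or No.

Yes

Left side:
  V = kg·m²·s⁻³·A⁻¹.
  So V⁻¹ = kg⁻¹·m⁻²·s³·A.
  Combining: V⁻¹·A² = (kg⁻¹·m⁻²·s³·A) · A² = kg⁻¹·m⁻²·s³·A³.
Right side:
  C = s·A.
  J = kg·m²·s⁻².
  So J⁻¹ = kg⁻¹·m⁻²·s².
  Combining: A²·C·J⁻¹ = A² · (s·A) · (kg⁻¹·m⁻²·s²) = kg⁻¹·m⁻²·s³·A³.
Both reduce to kg⁻¹·m⁻²·s³·A³.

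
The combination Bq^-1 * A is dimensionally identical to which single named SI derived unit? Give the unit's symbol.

C

Bq = 1/s = s⁻¹ (activity is decays per second).
So Bq⁻¹ = s.
Combining: Bq⁻¹·A = s · A = s·A.
s·A is the base-SI form of the coulomb.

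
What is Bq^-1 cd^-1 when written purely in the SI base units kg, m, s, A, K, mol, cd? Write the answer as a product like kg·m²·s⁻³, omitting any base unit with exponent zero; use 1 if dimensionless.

s·cd⁻¹

Bq = 1/s = s⁻¹ (activity is decays per second).
So Bq⁻¹ = s.
Combining: Bq⁻¹·cd⁻¹ = s · cd⁻¹ = s·cd⁻¹.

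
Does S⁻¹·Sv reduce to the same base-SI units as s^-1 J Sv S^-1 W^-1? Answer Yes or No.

Left side:
  S = kg⁻¹·m⁻²·s³·A².
  So S⁻¹ = kg·m²·s⁻³·A⁻².
  Sv = m²·s⁻².
  Combining: S⁻¹·Sv = (kg·m²·s⁻³·A⁻²) · (m²·s⁻²) = kg·m⁴·s⁻⁵·A⁻².
Right side:
  J = N·m (work = force × distance),
      = kg·m²·s⁻².
  Sv = J/kg (equivalent dose = energy per mass),
      = m²·s⁻².
  S = 1/Ω (conductance is reciprocal resistance),
      = kg⁻¹·m⁻²·s³·A².
  So S⁻¹ = kg·m²·s⁻³·A⁻².
  W = J/s (power = energy per time),
      = kg·m²·s⁻³.
  So W⁻¹ = kg⁻¹·m⁻²·s³.
  Combining: s⁻¹·J·Sv·S⁻¹·W⁻¹ = s⁻¹ · (kg·m²·s⁻²) · (m²·s⁻²) · (kg·m²·s⁻³·A⁻²) · (kg⁻¹·m⁻²·s³) = kg·m⁴·s⁻⁵·A⁻².
Both reduce to kg·m⁴·s⁻⁵·A⁻².

Yes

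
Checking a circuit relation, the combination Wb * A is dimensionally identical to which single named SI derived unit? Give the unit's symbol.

Wb = kg·m²·s⁻²·A⁻¹.
Combining: Wb·A = (kg·m²·s⁻²·A⁻¹) · A = kg·m²·s⁻².
kg·m²·s⁻² is the base-SI form of the joule.

J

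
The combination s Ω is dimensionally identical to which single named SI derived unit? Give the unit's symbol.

H

Ω = V/A (resistance = voltage per current),
    = kg·m²·s⁻³·A⁻².
Combining: s·Ω = s · (kg·m²·s⁻³·A⁻²) = kg·m²·s⁻²·A⁻².
kg·m²·s⁻²·A⁻² is the base-SI form of the henry.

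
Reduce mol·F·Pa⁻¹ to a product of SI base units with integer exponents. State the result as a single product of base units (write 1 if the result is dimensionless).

F = kg⁻¹·m⁻²·s⁴·A².
Pa = kg·m⁻¹·s⁻².
So Pa⁻¹ = kg⁻¹·m·s².
Combining: mol·F·Pa⁻¹ = mol · (kg⁻¹·m⁻²·s⁴·A²) · (kg⁻¹·m·s²) = kg⁻²·m⁻¹·s⁶·A²·mol.

kg⁻²·m⁻¹·s⁶·A²·mol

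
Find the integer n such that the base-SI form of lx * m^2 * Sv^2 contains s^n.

-4

lx = lm/m² (illuminance = luminous flux per area),
    = m⁻²·cd.
Sv = J/kg (equivalent dose = energy per mass),
    = m²·s⁻².
So Sv² = m⁴·s⁻⁴.
Combining: lx·m²·Sv² = (m⁻²·cd) · m² · (m⁴·s⁻⁴) = m⁴·s⁻⁴·cd.
The exponent of s is -4.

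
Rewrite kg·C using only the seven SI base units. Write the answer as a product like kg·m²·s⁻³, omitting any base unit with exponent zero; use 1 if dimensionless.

kg·s·A

C = A·s = s·A (charge = current × time).
Combining: kg·C = kg · (s·A) = kg·s·A.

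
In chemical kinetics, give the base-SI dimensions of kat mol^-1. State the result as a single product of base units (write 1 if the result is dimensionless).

kat = s⁻¹·mol.
Combining: kat·mol⁻¹ = (s⁻¹·mol) · mol⁻¹ = s⁻¹.

s⁻¹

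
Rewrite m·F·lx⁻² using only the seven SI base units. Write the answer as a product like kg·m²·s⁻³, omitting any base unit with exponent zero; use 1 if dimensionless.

F = kg⁻¹·m⁻²·s⁴·A².
lx = m⁻²·cd.
So lx⁻² = m⁴·cd⁻².
Combining: m·F·lx⁻² = m · (kg⁻¹·m⁻²·s⁴·A²) · (m⁴·cd⁻²) = kg⁻¹·m³·s⁴·A²·cd⁻².

kg⁻¹·m³·s⁴·A²·cd⁻²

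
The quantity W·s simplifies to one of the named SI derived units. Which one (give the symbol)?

W = J/s (power = energy per time),
    = kg·m²·s⁻³.
Combining: W·s = (kg·m²·s⁻³) · s = kg·m²·s⁻².
kg·m²·s⁻² is the base-SI form of the joule.

J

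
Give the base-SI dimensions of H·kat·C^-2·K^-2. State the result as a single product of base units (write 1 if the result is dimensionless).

H = kg·m²·s⁻²·A⁻².
kat = s⁻¹·mol.
C = s·A.
So C⁻² = s⁻²·A⁻².
Combining: H·kat·C⁻²·K⁻² = (kg·m²·s⁻²·A⁻²) · (s⁻¹·mol) · (s⁻²·A⁻²) · K⁻² = kg·m²·s⁻⁵·A⁻⁴·K⁻²·mol.

kg·m²·s⁻⁵·A⁻⁴·K⁻²·mol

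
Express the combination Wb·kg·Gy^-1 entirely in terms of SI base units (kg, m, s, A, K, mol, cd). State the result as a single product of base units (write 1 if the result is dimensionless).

Wb = V·s (flux: a volt is a weber per second),
    = kg·m²·s⁻²·A⁻¹.
Gy = J/kg (absorbed dose = energy per mass),
    = m²·s⁻².
So Gy⁻¹ = m⁻²·s².
Combining: Wb·kg·Gy⁻¹ = (kg·m²·s⁻²·A⁻¹) · kg · (m⁻²·s²) = kg²·A⁻¹.

kg²·A⁻¹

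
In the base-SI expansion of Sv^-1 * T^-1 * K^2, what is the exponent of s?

4

Sv = m²·s⁻².
So Sv⁻¹ = m⁻²·s².
T = kg·s⁻²·A⁻¹.
So T⁻¹ = kg⁻¹·s²·A.
Combining: Sv⁻¹·T⁻¹·K² = (m⁻²·s²) · (kg⁻¹·s²·A) · K² = kg⁻¹·m⁻²·s⁴·A·K².
The exponent of s is 4.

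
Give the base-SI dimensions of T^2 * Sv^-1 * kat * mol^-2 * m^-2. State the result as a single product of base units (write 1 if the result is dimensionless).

T = kg·s⁻²·A⁻¹.
So T² = kg²·s⁻⁴·A⁻².
Sv = m²·s⁻².
So Sv⁻¹ = m⁻²·s².
kat = s⁻¹·mol.
Combining: T²·Sv⁻¹·kat·mol⁻²·m⁻² = (kg²·s⁻⁴·A⁻²) · (m⁻²·s²) · (s⁻¹·mol) · mol⁻² · m⁻² = kg²·m⁻⁴·s⁻³·A⁻²·mol⁻¹.

kg²·m⁻⁴·s⁻³·A⁻²·mol⁻¹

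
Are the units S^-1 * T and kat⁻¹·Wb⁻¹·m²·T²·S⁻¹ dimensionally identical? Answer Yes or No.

No

Left side:
  S = 1/Ω (conductance is reciprocal resistance),
      = kg⁻¹·m⁻²·s³·A².
  So S⁻¹ = kg·m²·s⁻³·A⁻².
  T = Wb/m² (flux density = flux per area),
      = kg·s⁻²·A⁻¹.
  Combining: S⁻¹·T = (kg·m²·s⁻³·A⁻²) · (kg·s⁻²·A⁻¹) = kg²·m²·s⁻⁵·A⁻³.
Right side:
  kat = s⁻¹·mol.
  So kat⁻¹ = s·mol⁻¹.
  Wb = kg·m²·s⁻²·A⁻¹.
  So Wb⁻¹ = kg⁻¹·m⁻²·s²·A.
  T = kg·s⁻²·A⁻¹.
  So T² = kg²·s⁻⁴·A⁻².
  S = kg⁻¹·m⁻²·s³·A².
  So S⁻¹ = kg·m²·s⁻³·A⁻².
  Combining: kat⁻¹·Wb⁻¹·m²·T²·S⁻¹ = (s·mol⁻¹) · (kg⁻¹·m⁻²·s²·A) · m² · (kg²·s⁻⁴·A⁻²) · (kg·m²·s⁻³·A⁻²) = kg²·m²·s⁻⁴·A⁻³·mol⁻¹.
Left is kg²·m²·s⁻⁵·A⁻³; right is kg²·m²·s⁻⁴·A⁻³·mol⁻¹ — different.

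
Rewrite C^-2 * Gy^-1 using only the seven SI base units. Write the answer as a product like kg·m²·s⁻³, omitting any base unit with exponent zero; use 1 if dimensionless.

C = A·s = s·A (charge = current × time).
So C⁻² = s⁻²·A⁻².
Gy = J/kg (absorbed dose = energy per mass),
    = m²·s⁻².
So Gy⁻¹ = m⁻²·s².
Combining: C⁻²·Gy⁻¹ = (s⁻²·A⁻²) · (m⁻²·s²) = m⁻²·A⁻².

m⁻²·A⁻²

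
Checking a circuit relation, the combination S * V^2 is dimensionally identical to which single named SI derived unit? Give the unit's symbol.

W

S = kg⁻¹·m⁻²·s³·A².
V = kg·m²·s⁻³·A⁻¹.
So V² = kg²·m⁴·s⁻⁶·A⁻².
Combining: S·V² = (kg⁻¹·m⁻²·s³·A²) · (kg²·m⁴·s⁻⁶·A⁻²) = kg·m²·s⁻³.
kg·m²·s⁻³ is the base-SI form of the watt.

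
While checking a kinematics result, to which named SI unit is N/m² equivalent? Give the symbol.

N = kg·m·s⁻².
Combining: N·m⁻² = (kg·m·s⁻²) · m⁻² = kg·m⁻¹·s⁻².
kg·m⁻¹·s⁻² is the base-SI form of the pascal.

Pa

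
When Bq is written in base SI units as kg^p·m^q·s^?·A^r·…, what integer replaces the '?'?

Bq = 1/s = s⁻¹ (activity is decays per second).
The exponent of s is -1.

-1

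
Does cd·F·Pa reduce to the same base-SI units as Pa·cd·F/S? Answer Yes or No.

No

Left side:
  F = C/V (capacitance = charge per voltage),
      = A·s/(kg·m²·s⁻³·A⁻¹) (substituting C and V),
      = kg⁻¹·m⁻²·s⁴·A².
  Pa = N/m² (pressure = force per area),
      = kg·m⁻¹·s⁻².
  Combining: cd·F·Pa = cd · (kg⁻¹·m⁻²·s⁴·A²) · (kg·m⁻¹·s⁻²) = m⁻³·s²·A²·cd.
Right side:
  Pa = N/m² (pressure = force per area),
      = kg·m⁻¹·s⁻².
  F = C/V (capacitance = charge per voltage),
      = A·s/(kg·m²·s⁻³·A⁻¹) (substituting C and V),
      = kg⁻¹·m⁻²·s⁴·A².
  S = 1/Ω (conductance is reciprocal resistance),
      = kg⁻¹·m⁻²·s³·A².
  So S⁻¹ = kg·m²·s⁻³·A⁻².
  Combining: Pa·cd·F·S⁻¹ = (kg·m⁻¹·s⁻²) · cd · (kg⁻¹·m⁻²·s⁴·A²) · (kg·m²·s⁻³·A⁻²) = kg·m⁻¹·s⁻¹·cd.
Left is m⁻³·s²·A²·cd; right is kg·m⁻¹·s⁻¹·cd — different.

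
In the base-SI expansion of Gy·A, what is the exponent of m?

2

Gy = m²·s⁻².
Combining: Gy·A = (m²·s⁻²) · A = m²·s⁻²·A.
The exponent of m is 2.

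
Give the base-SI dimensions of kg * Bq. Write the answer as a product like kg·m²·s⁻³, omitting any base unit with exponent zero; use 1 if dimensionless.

Bq = 1/s = s⁻¹ (activity is decays per second).
Combining: kg·Bq = kg · s⁻¹ = kg·s⁻¹.

kg·s⁻¹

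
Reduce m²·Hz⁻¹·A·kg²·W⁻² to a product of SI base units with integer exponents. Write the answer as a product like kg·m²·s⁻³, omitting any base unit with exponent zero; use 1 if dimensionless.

m⁻²·s⁷·A

Hz = 1/s = s⁻¹ (frequency is cycles per second).
So Hz⁻¹ = s.
W = J/s (power = energy per time),
    = kg·m²·s⁻³.
So W⁻² = kg⁻²·m⁻⁴·s⁶.
Combining: m²·Hz⁻¹·A·kg²·W⁻² = m² · s · A · kg² · (kg⁻²·m⁻⁴·s⁶) = m⁻²·s⁷·A.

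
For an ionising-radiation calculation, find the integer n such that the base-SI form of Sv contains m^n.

Sv = J/kg (equivalent dose = energy per mass),
    = m²·s⁻².
The exponent of m is 2.

2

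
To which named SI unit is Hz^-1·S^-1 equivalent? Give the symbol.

H

Hz = 1/s = s⁻¹ (frequency is cycles per second).
So Hz⁻¹ = s.
S = 1/Ω (conductance is reciprocal resistance),
    = kg⁻¹·m⁻²·s³·A².
So S⁻¹ = kg·m²·s⁻³·A⁻².
Combining: Hz⁻¹·S⁻¹ = s · (kg·m²·s⁻³·A⁻²) = kg·m²·s⁻²·A⁻².
kg·m²·s⁻²·A⁻² is the base-SI form of the henry.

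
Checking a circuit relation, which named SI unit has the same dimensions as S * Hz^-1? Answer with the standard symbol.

F

S = 1/Ω (conductance is reciprocal resistance),
    = kg⁻¹·m⁻²·s³·A².
Hz = 1/s = s⁻¹ (frequency is cycles per second).
So Hz⁻¹ = s.
Combining: S·Hz⁻¹ = (kg⁻¹·m⁻²·s³·A²) · s = kg⁻¹·m⁻²·s⁴·A².
kg⁻¹·m⁻²·s⁴·A² is the base-SI form of the farad.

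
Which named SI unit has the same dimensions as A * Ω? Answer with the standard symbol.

V

Ω = kg·m²·s⁻³·A⁻².
Combining: A·Ω = A · (kg·m²·s⁻³·A⁻²) = kg·m²·s⁻³·A⁻¹.
kg·m²·s⁻³·A⁻¹ is the base-SI form of the volt.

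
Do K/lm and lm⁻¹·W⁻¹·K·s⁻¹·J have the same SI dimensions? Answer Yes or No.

Yes

Left side:
  lm = cd·sr = cd (luminous flux; sr is dimensionless).
  So lm⁻¹ = cd⁻¹.
  Combining: lm⁻¹·K = cd⁻¹ · K = K·cd⁻¹.
Right side:
  lm = cd·sr = cd (luminous flux; sr is dimensionless).
  So lm⁻¹ = cd⁻¹.
  W = J/s (power = energy per time),
      = kg·m²·s⁻³.
  So W⁻¹ = kg⁻¹·m⁻²·s³.
  J = N·m (work = force × distance),
      = kg·m²·s⁻².
  Combining: lm⁻¹·W⁻¹·K·s⁻¹·J = cd⁻¹ · (kg⁻¹·m⁻²·s³) · K · s⁻¹ · (kg·m²·s⁻²) = K·cd⁻¹.
Both reduce to K·cd⁻¹.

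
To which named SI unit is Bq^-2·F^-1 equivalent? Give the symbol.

H

Bq = s⁻¹.
So Bq⁻² = s².
F = kg⁻¹·m⁻²·s⁴·A².
So F⁻¹ = kg·m²·s⁻⁴·A⁻².
Combining: Bq⁻²·F⁻¹ = s² · (kg·m²·s⁻⁴·A⁻²) = kg·m²·s⁻²·A⁻².
kg·m²·s⁻²·A⁻² is the base-SI form of the henry.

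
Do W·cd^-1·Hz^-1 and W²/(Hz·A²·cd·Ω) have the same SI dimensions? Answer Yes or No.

Yes

Left side:
  W = J/s (power = energy per time),
      = kg·m²·s⁻³.
  Hz = 1/s = s⁻¹ (frequency is cycles per second).
  So Hz⁻¹ = s.
  Combining: W·cd⁻¹·Hz⁻¹ = (kg·m²·s⁻³) · cd⁻¹ · s = kg·m²·s⁻²·cd⁻¹.
Right side:
  Hz = s⁻¹.
  So Hz⁻¹ = s.
  Ω = kg·m²·s⁻³·A⁻².
  So Ω⁻¹ = kg⁻¹·m⁻²·s³·A².
  W = kg·m²·s⁻³.
  So W² = kg²·m⁴·s⁻⁶.
  Combining: Hz⁻¹·A⁻²·cd⁻¹·Ω⁻¹·W² = s · A⁻² · cd⁻¹ · (kg⁻¹·m⁻²·s³·A²) · (kg²·m⁴·s⁻⁶) = kg·m²·s⁻²·cd⁻¹.
Both reduce to kg·m²·s⁻²·cd⁻¹.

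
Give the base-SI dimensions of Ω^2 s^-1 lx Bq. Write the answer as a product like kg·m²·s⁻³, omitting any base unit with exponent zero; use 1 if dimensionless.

kg²·m²·s⁻⁸·A⁻⁴·cd

Ω = V/A (resistance = voltage per current),
    = kg·m²·s⁻³·A⁻².
So Ω² = kg²·m⁴·s⁻⁶·A⁻⁴.
lx = lm/m² (illuminance = luminous flux per area),
    = m⁻²·cd.
Bq = 1/s = s⁻¹ (activity is decays per second).
Combining: Ω²·s⁻¹·lx·Bq = (kg²·m⁴·s⁻⁶·A⁻⁴) · s⁻¹ · (m⁻²·cd) · s⁻¹ = kg²·m²·s⁻⁸·A⁻⁴·cd.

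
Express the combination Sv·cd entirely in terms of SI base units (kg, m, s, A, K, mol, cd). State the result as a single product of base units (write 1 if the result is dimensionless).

Sv = m²·s⁻².
Combining: Sv·cd = (m²·s⁻²) · cd = m²·s⁻²·cd.

m²·s⁻²·cd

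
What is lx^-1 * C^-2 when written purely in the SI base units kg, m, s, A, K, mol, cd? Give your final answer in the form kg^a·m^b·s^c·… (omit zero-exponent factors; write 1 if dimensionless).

m²·s⁻²·A⁻²·cd⁻¹

lx = m⁻²·cd.
So lx⁻¹ = m²·cd⁻¹.
C = s·A.
So C⁻² = s⁻²·A⁻².
Combining: lx⁻¹·C⁻² = (m²·cd⁻¹) · (s⁻²·A⁻²) = m²·s⁻²·A⁻²·cd⁻¹.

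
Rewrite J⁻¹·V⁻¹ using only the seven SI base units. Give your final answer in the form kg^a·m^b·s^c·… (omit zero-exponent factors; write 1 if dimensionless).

kg⁻²·m⁻⁴·s⁵·A

J = N·m (work = force × distance),
    = kg·m²·s⁻².
So J⁻¹ = kg⁻¹·m⁻²·s².
V = W/A (potential = power per current),
    = kg·m²·s⁻³·A⁻¹.
So V⁻¹ = kg⁻¹·m⁻²·s³·A.
Combining: J⁻¹·V⁻¹ = (kg⁻¹·m⁻²·s²) · (kg⁻¹·m⁻²·s³·A) = kg⁻²·m⁻⁴·s⁵·A.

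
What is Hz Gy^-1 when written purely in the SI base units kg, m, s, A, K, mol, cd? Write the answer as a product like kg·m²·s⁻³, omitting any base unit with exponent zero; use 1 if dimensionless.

Hz = s⁻¹.
Gy = m²·s⁻².
So Gy⁻¹ = m⁻²·s².
Combining: Hz·Gy⁻¹ = s⁻¹ · (m⁻²·s²) = m⁻²·s.

m⁻²·s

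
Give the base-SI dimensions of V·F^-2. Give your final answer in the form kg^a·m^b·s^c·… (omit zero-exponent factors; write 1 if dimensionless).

V = kg·m²·s⁻³·A⁻¹.
F = kg⁻¹·m⁻²·s⁴·A².
So F⁻² = kg²·m⁴·s⁻⁸·A⁻⁴.
Combining: V·F⁻² = (kg·m²·s⁻³·A⁻¹) · (kg²·m⁴·s⁻⁸·A⁻⁴) = kg³·m⁶·s⁻¹¹·A⁻⁵.

kg³·m⁶·s⁻¹¹·A⁻⁵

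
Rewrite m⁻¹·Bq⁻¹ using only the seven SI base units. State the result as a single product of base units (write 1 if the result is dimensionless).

m⁻¹·s

Bq = 1/s = s⁻¹ (activity is decays per second).
So Bq⁻¹ = s.
Combining: m⁻¹·Bq⁻¹ = m⁻¹ · s = m⁻¹·s.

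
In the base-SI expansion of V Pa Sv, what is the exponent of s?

-7

V = W/A (potential = power per current),
    = kg·m²·s⁻³·A⁻¹.
Pa = N/m² (pressure = force per area),
    = kg·m⁻¹·s⁻².
Sv = J/kg (equivalent dose = energy per mass),
    = m²·s⁻².
Combining: V·Pa·Sv = (kg·m²·s⁻³·A⁻¹) · (kg·m⁻¹·s⁻²) · (m²·s⁻²) = kg²·m³·s⁻⁷·A⁻¹.
The exponent of s is -7.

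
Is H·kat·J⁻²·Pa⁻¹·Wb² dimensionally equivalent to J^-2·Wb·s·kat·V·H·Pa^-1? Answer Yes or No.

Left side:
  H = kg·m²·s⁻²·A⁻².
  kat = s⁻¹·mol.
  J = kg·m²·s⁻².
  So J⁻² = kg⁻²·m⁻⁴·s⁴.
  Pa = kg·m⁻¹·s⁻².
  So Pa⁻¹ = kg⁻¹·m·s².
  Wb = kg·m²·s⁻²·A⁻¹.
  So Wb² = kg²·m⁴·s⁻⁴·A⁻².
  Combining: H·kat·J⁻²·Pa⁻¹·Wb² = (kg·m²·s⁻²·A⁻²) · (s⁻¹·mol) · (kg⁻²·m⁻⁴·s⁴) · (kg⁻¹·m·s²) · (kg²·m⁴·s⁻⁴·A⁻²) = m³·s⁻¹·A⁻⁴·mol.
Right side:
  J = kg·m²·s⁻².
  So J⁻² = kg⁻²·m⁻⁴·s⁴.
  Wb = kg·m²·s⁻²·A⁻¹.
  kat = s⁻¹·mol.
  V = kg·m²·s⁻³·A⁻¹.
  H = kg·m²·s⁻²·A⁻².
  Pa = kg·m⁻¹·s⁻².
  So Pa⁻¹ = kg⁻¹·m·s².
  Combining: J⁻²·Wb·s·kat·V·H·Pa⁻¹ = (kg⁻²·m⁻⁴·s⁴) · (kg·m²·s⁻²·A⁻¹) · s · (s⁻¹·mol) · (kg·m²·s⁻³·A⁻¹) · (kg·m²·s⁻²·A⁻²) · (kg⁻¹·m·s²) = m³·s⁻¹·A⁻⁴·mol.
Both reduce to m³·s⁻¹·A⁻⁴·mol.

Yes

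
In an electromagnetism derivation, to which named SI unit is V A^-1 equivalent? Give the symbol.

V = W/A (potential = power per current),
    = kg·m²·s⁻³·A⁻¹.
Combining: V·A⁻¹ = (kg·m²·s⁻³·A⁻¹) · A⁻¹ = kg·m²·s⁻³·A⁻².
kg·m²·s⁻³·A⁻² is the base-SI form of the ohm.

Ω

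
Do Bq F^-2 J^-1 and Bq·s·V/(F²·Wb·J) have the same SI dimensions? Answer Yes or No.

Yes

Left side:
  Bq = 1/s = s⁻¹ (activity is decays per second).
  F = C/V (capacitance = charge per voltage),
      = A·s/(kg·m²·s⁻³·A⁻¹) (substituting C and V),
      = kg⁻¹·m⁻²·s⁴·A².
  So F⁻² = kg²·m⁴·s⁻⁸·A⁻⁴.
  J = N·m (work = force × distance),
      = kg·m²·s⁻².
  So J⁻¹ = kg⁻¹·m⁻²·s².
  Combining: Bq·F⁻²·J⁻¹ = s⁻¹ · (kg²·m⁴·s⁻⁸·A⁻⁴) · (kg⁻¹·m⁻²·s²) = kg·m²·s⁻⁷·A⁻⁴.
Right side:
  F = C/V (capacitance = charge per voltage),
      = A·s/(kg·m²·s⁻³·A⁻¹) (substituting C and V),
      = kg⁻¹·m⁻²·s⁴·A².
  So F⁻² = kg²·m⁴·s⁻⁸·A⁻⁴.
  Bq = 1/s = s⁻¹ (activity is decays per second).
  Wb = V·s (flux: a volt is a weber per second),
      = kg·m²·s⁻²·A⁻¹.
  So Wb⁻¹ = kg⁻¹·m⁻²·s²·A.
  V = W/A (potential = power per current),
      = kg·m²·s⁻³·A⁻¹.
  J = N·m (work = force × distance),
      = kg·m²·s⁻².
  So J⁻¹ = kg⁻¹·m⁻²·s².
  Combining: F⁻²·Bq·Wb⁻¹·s·V·J⁻¹ = (kg²·m⁴·s⁻⁸·A⁻⁴) · s⁻¹ · (kg⁻¹·m⁻²·s²·A) · s · (kg·m²·s⁻³·A⁻¹) · (kg⁻¹·m⁻²·s²) = kg·m²·s⁻⁷·A⁻⁴.
Both reduce to kg·m²·s⁻⁷·A⁻⁴.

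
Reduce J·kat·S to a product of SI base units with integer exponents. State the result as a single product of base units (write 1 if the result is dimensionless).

J = N·m (work = force × distance),
    = kg·m²·s⁻².
kat = mol/s = s⁻¹·mol (catalytic activity).
S = 1/Ω (conductance is reciprocal resistance),
    = kg⁻¹·m⁻²·s³·A².
Combining: J·kat·S = (kg·m²·s⁻²) · (s⁻¹·mol) · (kg⁻¹·m⁻²·s³·A²) = A²·mol.

A²·mol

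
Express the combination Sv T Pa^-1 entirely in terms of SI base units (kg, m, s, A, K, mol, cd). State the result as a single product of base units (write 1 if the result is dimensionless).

Sv = J/kg (equivalent dose = energy per mass),
    = m²·s⁻².
T = Wb/m² (flux density = flux per area),
    = kg·s⁻²·A⁻¹.
Pa = N/m² (pressure = force per area),
    = kg·m⁻¹·s⁻².
So Pa⁻¹ = kg⁻¹·m·s².
Combining: Sv·T·Pa⁻¹ = (m²·s⁻²) · (kg·s⁻²·A⁻¹) · (kg⁻¹·m·s²) = m³·s⁻²·A⁻¹.

m³·s⁻²·A⁻¹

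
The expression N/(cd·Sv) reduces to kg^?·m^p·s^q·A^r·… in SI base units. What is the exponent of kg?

N = kg·m·s⁻².
Sv = m²·s⁻².
So Sv⁻¹ = m⁻²·s².
Combining: cd⁻¹·N·Sv⁻¹ = cd⁻¹ · (kg·m·s⁻²) · (m⁻²·s²) = kg·m⁻¹·cd⁻¹.
The exponent of kg is 1.

1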